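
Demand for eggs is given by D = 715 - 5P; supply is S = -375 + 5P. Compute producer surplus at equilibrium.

Producer surplus = 2890

Equilibrium: 715 - 5P = -375 + 5P gives P* = 109, Q* = 170.
Supply starts at P = 75 (where S = 0).
PS = ½(109 − 75)(170) = 2890.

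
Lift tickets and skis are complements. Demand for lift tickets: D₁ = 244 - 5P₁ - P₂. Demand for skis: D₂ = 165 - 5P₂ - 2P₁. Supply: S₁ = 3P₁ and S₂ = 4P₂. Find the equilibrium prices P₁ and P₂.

Market 1: 244 - 5P₁ - P₂ = 3P₁ → 8P₁ + P₂ = 244.
Market 2: 9P₂ + 2P₁ = 165.
Eliminating P₂: 9×(1) − 1×(2) gives 70P₁ = 2031, so P₁ = 2031/70.
Back-substitute into (2): P₂ = (165 − 2×2031/70) / 9 = 416/35.

P₁ = 2031/70, P₂ = 416/35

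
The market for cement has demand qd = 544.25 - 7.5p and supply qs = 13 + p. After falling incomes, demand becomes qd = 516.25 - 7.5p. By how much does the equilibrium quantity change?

Δq = -56/17

Original equilibrium: p* = 62.5, q* = 75.5.
New equilibrium: 516.25 - 7.5p = 13 + p, so 503.25 = 8.5p and p' = 2013/34; q' = 516.25 − 7.5(2013/34) = 2455/34.
Change in quantity: 2455/34 − 75.5 = -56/17.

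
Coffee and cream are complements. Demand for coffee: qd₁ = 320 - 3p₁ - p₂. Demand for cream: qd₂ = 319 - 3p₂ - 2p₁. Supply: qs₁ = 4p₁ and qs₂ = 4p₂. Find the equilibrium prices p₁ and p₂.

Market 1: 320 - 3p₁ - p₂ = 4p₁ → 7p₁ + p₂ = 320.
Market 2: 7p₂ + 2p₁ = 319.
Eliminating p₂: 7×(1) − 1×(2) gives 47p₁ = 1921, so p₁ = 1921/47.
Back-substitute into (2): p₂ = (319 − 2×1921/47) / 7 = 1593/47.

p₁ = 1921/47, p₂ = 1593/47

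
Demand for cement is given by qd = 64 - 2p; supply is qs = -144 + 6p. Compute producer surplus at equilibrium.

Producer surplus = 12

Equilibrium: 64 - 2p = -144 + 6p gives p* = 26, q* = 12.
Supply starts at p = 24 (where qs = 0).
PS = ½(26 − 24)(12) = 12.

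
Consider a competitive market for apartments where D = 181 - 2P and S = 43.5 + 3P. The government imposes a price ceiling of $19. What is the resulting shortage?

Shortage = 42.5

Equilibrium price would be P* = 27.5, so the ceiling at 19 binds.
At P = 19: D = 181 − 2(19) = 143, S = 43.5 + 3(19) = 100.5.
Shortage = 143 − 100.5 = 42.5.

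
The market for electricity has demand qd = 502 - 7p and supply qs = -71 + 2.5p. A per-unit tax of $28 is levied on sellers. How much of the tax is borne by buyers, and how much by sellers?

Buyers bear 140/19, sellers bear 392/19

Pre-tax equilibrium: p* = 1146/19, q* = 1516/19.
Tax on sellers shifts supply to qs = -71 + 2.5(p − 28) = -141 + 2.5p.
502 - 7p = -141 + 2.5p gives buyer price pb = 1286/19; sellers receive ps = 1286/19 − 28 = 754/19.
New quantity: q = 502 − 7(1286/19) = 536/19.
Buyer burden = 1286/19 − 1146/19 = 140/19; seller burden = 1146/19 − 754/19 = 392/19.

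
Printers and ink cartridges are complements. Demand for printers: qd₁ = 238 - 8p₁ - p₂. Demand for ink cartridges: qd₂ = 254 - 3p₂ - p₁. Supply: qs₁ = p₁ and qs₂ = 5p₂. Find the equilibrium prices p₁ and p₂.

Market 1: 238 - 8p₁ - p₂ = p₁ → 9p₁ + p₂ = 238.
Market 2: 8p₂ + p₁ = 254.
Eliminating p₂: 8×(1) − 1×(2) gives 71p₁ = 1650, so p₁ = 1650/71.
Back-substitute into (2): p₂ = (254 − 1×1650/71) / 8 = 2048/71.

p₁ = 1650/71, p₂ = 2048/71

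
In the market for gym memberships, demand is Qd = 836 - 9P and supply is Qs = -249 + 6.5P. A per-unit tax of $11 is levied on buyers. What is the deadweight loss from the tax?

Pre-tax equilibrium: P* = 70, Q* = 206.
Tax on buyers shifts demand to Qd = 836 − 9(P + 11) = 737 - 9P.
737 - 9P = -249 + 6.5P gives seller price Ps = 1972/31; buyers pay Pb = 1972/31 + 11 = 2313/31.
New quantity: Q = 836 − 9(2313/31) = 5099/31.
DWL = ½ × 11 × (206 − 5099/31) = 14157/62.

Deadweight loss = 14157/62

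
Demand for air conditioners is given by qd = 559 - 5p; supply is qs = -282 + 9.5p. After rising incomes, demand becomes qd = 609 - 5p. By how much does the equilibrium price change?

Original equilibrium: p* = 58, q* = 269.
New equilibrium: 609 - 5p = -282 + 9.5p, so 891 = 14.5p and p' = 1782/29; q' = 609 − 5(1782/29) = 8751/29.
Change in price: 1782/29 − 58 = 100/29.

Δp = 100/29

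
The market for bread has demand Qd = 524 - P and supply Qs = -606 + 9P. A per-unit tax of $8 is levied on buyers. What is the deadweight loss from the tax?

Deadweight loss = 28.8

Pre-tax equilibrium: P* = 113, Q* = 411.
Tax on buyers shifts demand to Qd = 524 − 1(P + 8) = 516 - P.
516 - P = -606 + 9P gives seller price Ps = 112.2; buyers pay Pb = 112.2 + 8 = 120.2.
New quantity: Q = 524 − 1(120.2) = 403.8.
DWL = ½ × 8 × (411 − 403.8) = 28.8.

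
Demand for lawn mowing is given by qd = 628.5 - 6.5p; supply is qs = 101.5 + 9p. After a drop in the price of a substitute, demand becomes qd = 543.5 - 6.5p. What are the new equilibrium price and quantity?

Original equilibrium: p* = 34, q* = 407.5.
New equilibrium: 543.5 - 6.5p = 101.5 + 9p, so 442 = 15.5p and p' = 884/31; q' = 543.5 − 6.5(884/31) = 22205/62.

p' = 884/31, q' = 22205/62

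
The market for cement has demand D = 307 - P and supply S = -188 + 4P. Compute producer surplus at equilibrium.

Equilibrium: 307 - P = -188 + 4P gives P* = 99, Q* = 208.
Supply starts at P = 47 (where S = 0).
PS = ½(99 − 47)(208) = 5408.

Producer surplus = 5408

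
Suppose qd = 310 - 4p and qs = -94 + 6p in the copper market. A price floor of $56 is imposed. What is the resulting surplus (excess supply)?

Surplus = 156

Equilibrium price would be p* = 40.4, so the floor at 56 binds.
At p = 56: qd = 86, qs = 242.
Surplus = 242 − 86 = 156.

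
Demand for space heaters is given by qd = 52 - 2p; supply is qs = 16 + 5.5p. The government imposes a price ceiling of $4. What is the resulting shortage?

Shortage = 6

Equilibrium price would be p* = 4.8, so the ceiling at 4 binds.
At p = 4: qd = 52 − 2(4) = 44, qs = 16 + 5.5(4) = 38.
Shortage = 44 − 38 = 6.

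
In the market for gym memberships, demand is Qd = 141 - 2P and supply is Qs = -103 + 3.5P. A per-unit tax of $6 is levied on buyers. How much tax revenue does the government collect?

Tax revenue = 2946/11

Pre-tax equilibrium: P* = 488/11, Q* = 575/11.
Tax on buyers shifts demand to Qd = 141 − 2(P + 6) = 129 - 2P.
129 - 2P = -103 + 3.5P gives seller price Ps = 464/11; buyers pay Pb = 464/11 + 6 = 530/11.
New quantity: Q = 141 − 2(530/11) = 491/11.
Revenue = 6 × 491/11 = 2946/11.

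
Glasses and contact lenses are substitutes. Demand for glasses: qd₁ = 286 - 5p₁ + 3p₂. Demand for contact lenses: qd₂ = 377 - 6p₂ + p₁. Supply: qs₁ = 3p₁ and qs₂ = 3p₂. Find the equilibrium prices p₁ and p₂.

Market 1: 286 - 5p₁ + 3p₂ = 3p₁ → 8p₁ - 3p₂ = 286.
Market 2: 9p₂ - p₁ = 377.
Eliminating p₂: 9×(1) + 3×(2) gives 69p₁ = 3705, so p₁ = 1235/23.
Back-substitute into (2): p₂ = (377 + 1×1235/23) / 9 = 3302/69.

p₁ = 1235/23, p₂ = 3302/69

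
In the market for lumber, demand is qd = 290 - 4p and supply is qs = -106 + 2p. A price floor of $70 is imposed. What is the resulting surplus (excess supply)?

Surplus = 24

Equilibrium price would be p* = 66, so the floor at 70 binds.
At p = 70: qd = 10, qs = 34.
Surplus = 34 − 10 = 24.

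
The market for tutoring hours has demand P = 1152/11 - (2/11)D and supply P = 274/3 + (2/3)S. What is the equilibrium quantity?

Q* = 221/14

Set the two price expressions equal: 1152/11 - (2/11)Q = 274/3 + (2/3)Q.
442/33 = (28/33)Q, so Q* = 221/14.
P* = 1152/11 − (2/11)(221/14) = 713/7.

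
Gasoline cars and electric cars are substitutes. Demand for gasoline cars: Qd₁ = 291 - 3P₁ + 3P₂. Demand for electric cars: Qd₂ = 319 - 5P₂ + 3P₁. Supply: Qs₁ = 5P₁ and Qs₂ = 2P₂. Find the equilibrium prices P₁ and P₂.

P₁ = 2994/47, P₂ = 3425/47

Market 1: 291 - 3P₁ + 3P₂ = 5P₁ → 8P₁ - 3P₂ = 291.
Market 2: 7P₂ - 3P₁ = 319.
Eliminating P₂: 7×(1) + 3×(2) gives 47P₁ = 2994, so P₁ = 2994/47.
Back-substitute into (2): P₂ = (319 + 3×2994/47) / 7 = 3425/47.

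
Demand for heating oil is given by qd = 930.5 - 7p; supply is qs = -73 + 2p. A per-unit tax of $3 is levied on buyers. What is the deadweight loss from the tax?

Deadweight loss = 7

Pre-tax equilibrium: p* = 111.5, q* = 150.
Tax on buyers shifts demand to qd = 930.5 − 7(p + 3) = 909.5 - 7p.
909.5 - 7p = -73 + 2p gives seller price ps = 655/6; buyers pay pb = 655/6 + 3 = 673/6.
New quantity: q = 930.5 − 7(673/6) = 436/3.
DWL = ½ × 3 × (150 − 436/3) = 7.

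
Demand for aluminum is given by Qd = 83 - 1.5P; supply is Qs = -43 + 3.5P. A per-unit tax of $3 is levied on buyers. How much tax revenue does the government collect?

Tax revenue = 126.15

Pre-tax equilibrium: P* = 25.2, Q* = 45.2.
Tax on buyers shifts demand to Qd = 83 − 1.5(P + 3) = 78.5 - 1.5P.
78.5 - 1.5P = -43 + 3.5P gives seller price Ps = 24.3; buyers pay Pb = 24.3 + 3 = 27.3.
New quantity: Q = 83 − 1.5(27.3) = 42.05.
Revenue = 3 × 42.05 = 126.15.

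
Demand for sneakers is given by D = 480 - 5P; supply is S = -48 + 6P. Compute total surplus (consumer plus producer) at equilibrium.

Total surplus = 10560

Equilibrium: 480 - 5P = -48 + 6P gives P* = 48, Q* = 240.
Demand choke price: P = 96; supply starts at P = 8.
CS = ½(96 − 48)(240) = 5760; PS = ½(48 − 8)(240) = 4800.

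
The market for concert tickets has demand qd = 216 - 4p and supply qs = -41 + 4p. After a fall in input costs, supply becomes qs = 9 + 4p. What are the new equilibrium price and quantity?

Original equilibrium: p* = 32.125, q* = 87.5.
New equilibrium: 216 - 4p = 9 + 4p, so 207 = 8p and p' = 25.875; q' = 216 − 4(25.875) = 112.5.

p' = 25.875, q' = 112.5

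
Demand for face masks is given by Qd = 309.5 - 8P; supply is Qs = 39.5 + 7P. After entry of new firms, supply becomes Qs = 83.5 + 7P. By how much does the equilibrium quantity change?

ΔQ = 352/15

Original equilibrium: P* = 18, Q* = 165.5.
New equilibrium: 309.5 - 8P = 83.5 + 7P, so 226 = 15P and P' = 226/15; Q' = 309.5 − 8(226/15) = 5669/30.
Change in quantity: 5669/30 − 165.5 = 352/15.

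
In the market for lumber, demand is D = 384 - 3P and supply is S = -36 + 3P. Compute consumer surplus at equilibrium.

Equilibrium: 384 - 3P = -36 + 3P gives P* = 70, Q* = 174.
Demand choke price (D = 0): P = 128.
CS = ½(128 − 70)(174) = 5046.

Consumer surplus = 5046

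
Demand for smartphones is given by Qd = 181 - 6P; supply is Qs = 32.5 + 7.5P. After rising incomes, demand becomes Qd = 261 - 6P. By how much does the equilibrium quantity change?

ΔQ = 400/9

Original equilibrium: P* = 11, Q* = 115.
New equilibrium: 261 - 6P = 32.5 + 7.5P, so 228.5 = 13.5P and P' = 457/27; Q' = 261 − 6(457/27) = 1435/9.
Change in quantity: 1435/9 − 115 = 400/9.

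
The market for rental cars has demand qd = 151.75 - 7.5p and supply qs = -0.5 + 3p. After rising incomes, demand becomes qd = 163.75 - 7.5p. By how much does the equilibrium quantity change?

Original equilibrium: p* = 14.5, q* = 43.
New equilibrium: 163.75 - 7.5p = -0.5 + 3p, so 164.25 = 10.5p and p' = 219/14; q' = 163.75 − 7.5(219/14) = 325/7.
Change in quantity: 325/7 − 43 = 24/7.

Δq = 24/7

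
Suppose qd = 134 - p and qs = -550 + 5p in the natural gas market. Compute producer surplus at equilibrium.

Equilibrium: 134 - p = -550 + 5p gives p* = 114, q* = 20.
Supply starts at p = 110 (where qs = 0).
PS = ½(114 − 110)(20) = 40.

Producer surplus = 40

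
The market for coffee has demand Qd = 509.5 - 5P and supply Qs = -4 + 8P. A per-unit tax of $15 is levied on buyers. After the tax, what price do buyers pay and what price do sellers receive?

Pre-tax equilibrium: P* = 39.5, Q* = 312.
Tax on buyers shifts demand to Qd = 509.5 − 5(P + 15) = 434.5 - 5P.
434.5 - 5P = -4 + 8P gives seller price Ps = 877/26; buyers pay Pb = 877/26 + 15 = 1267/26.
New quantity: Q = 509.5 − 5(1267/26) = 3456/13.

Buyers pay 1267/26, sellers receive 877/26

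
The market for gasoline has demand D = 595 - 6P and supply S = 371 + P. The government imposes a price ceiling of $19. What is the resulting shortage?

Equilibrium price would be P* = 32, so the ceiling at 19 binds.
At P = 19: D = 595 − 6(19) = 481, S = 371 + 1(19) = 390.
Shortage = 481 − 390 = 91.

Shortage = 91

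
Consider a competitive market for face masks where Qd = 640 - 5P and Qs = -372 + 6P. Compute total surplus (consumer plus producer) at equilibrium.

Total surplus = 5940

Equilibrium: 640 - 5P = -372 + 6P gives P* = 92, Q* = 180.
Demand choke price: P = 128; supply starts at P = 62.
CS = ½(128 − 92)(180) = 3240; PS = ½(92 − 62)(180) = 2700.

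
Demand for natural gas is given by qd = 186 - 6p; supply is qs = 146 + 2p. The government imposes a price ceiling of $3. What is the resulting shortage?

Shortage = 16

Equilibrium price would be p* = 5, so the ceiling at 3 binds.
At p = 3: qd = 186 − 6(3) = 168, qs = 146 + 2(3) = 152.
Shortage = 168 − 152 = 16.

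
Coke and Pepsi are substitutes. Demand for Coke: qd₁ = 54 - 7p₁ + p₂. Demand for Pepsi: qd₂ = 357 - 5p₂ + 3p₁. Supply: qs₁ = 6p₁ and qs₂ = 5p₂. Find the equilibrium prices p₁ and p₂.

Market 1: 54 - 7p₁ + p₂ = 6p₁ → 13p₁ - p₂ = 54.
Market 2: 10p₂ - 3p₁ = 357.
Eliminating p₂: 10×(1) + 1×(2) gives 127p₁ = 897, so p₁ = 897/127.
Back-substitute into (2): p₂ = (357 + 3×897/127) / 10 = 4803/127.

p₁ = 897/127, p₂ = 4803/127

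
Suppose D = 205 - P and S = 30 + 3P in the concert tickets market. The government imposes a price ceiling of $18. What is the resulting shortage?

Equilibrium price would be P* = 43.75, so the ceiling at 18 binds.
At P = 18: D = 205 − 1(18) = 187, S = 30 + 3(18) = 84.
Shortage = 187 − 84 = 103.

Shortage = 103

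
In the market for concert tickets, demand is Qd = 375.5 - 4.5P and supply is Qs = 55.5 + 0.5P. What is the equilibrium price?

P* = 64

Set Qd = Qs: 375.5 - 4.5P = 55.5 + 0.5P.
320 = 5P, so P* = 64.
Q* = 375.5 − 4.5(64) = 87.5.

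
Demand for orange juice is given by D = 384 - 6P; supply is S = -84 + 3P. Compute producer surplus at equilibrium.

Equilibrium: 384 - 6P = -84 + 3P gives P* = 52, Q* = 72.
Supply starts at P = 28 (where S = 0).
PS = ½(52 − 28)(72) = 864.

Producer surplus = 864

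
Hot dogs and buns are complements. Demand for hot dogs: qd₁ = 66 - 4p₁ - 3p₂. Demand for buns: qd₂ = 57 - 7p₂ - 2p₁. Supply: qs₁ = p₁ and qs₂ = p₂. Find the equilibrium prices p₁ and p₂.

Market 1: 66 - 4p₁ - 3p₂ = p₁ → 5p₁ + 3p₂ = 66.
Market 2: 8p₂ + 2p₁ = 57.
Eliminating p₂: 8×(1) − 3×(2) gives 34p₁ = 357, so p₁ = 10.5.
Back-substitute into (2): p₂ = (57 − 2×10.5) / 8 = 4.5.

p₁ = 10.5, p₂ = 4.5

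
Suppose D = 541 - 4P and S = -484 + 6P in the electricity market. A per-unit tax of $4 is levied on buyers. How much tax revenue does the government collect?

Tax revenue = 485.6

Pre-tax equilibrium: P* = 102.5, Q* = 131.
Tax on buyers shifts demand to D = 541 − 4(P + 4) = 525 - 4P.
525 - 4P = -484 + 6P gives seller price Ps = 100.9; buyers pay Pb = 100.9 + 4 = 104.9.
New quantity: Q = 541 − 4(104.9) = 121.4.
Revenue = 4 × 121.4 = 485.6.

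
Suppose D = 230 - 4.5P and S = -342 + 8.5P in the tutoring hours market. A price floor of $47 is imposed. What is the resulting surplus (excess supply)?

Surplus = 39

Equilibrium price would be P* = 44, so the floor at 47 binds.
At P = 47: D = 18.5, S = 57.5.
Surplus = 57.5 − 18.5 = 39.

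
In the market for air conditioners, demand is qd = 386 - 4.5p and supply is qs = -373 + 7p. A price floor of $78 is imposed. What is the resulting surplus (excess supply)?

Equilibrium price would be p* = 66, so the floor at 78 binds.
At p = 78: qd = 35, qs = 173.
Surplus = 173 − 35 = 138.

Surplus = 138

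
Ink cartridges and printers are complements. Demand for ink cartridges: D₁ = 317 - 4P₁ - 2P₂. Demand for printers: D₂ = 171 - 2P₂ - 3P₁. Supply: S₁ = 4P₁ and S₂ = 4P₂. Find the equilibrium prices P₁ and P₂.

Market 1: 317 - 4P₁ - 2P₂ = 4P₁ → 8P₁ + 2P₂ = 317.
Market 2: 6P₂ + 3P₁ = 171.
Eliminating P₂: 6×(1) − 2×(2) gives 42P₁ = 1560, so P₁ = 260/7.
Back-substitute into (2): P₂ = (171 − 3×260/7) / 6 = 139/14.

P₁ = 260/7, P₂ = 139/14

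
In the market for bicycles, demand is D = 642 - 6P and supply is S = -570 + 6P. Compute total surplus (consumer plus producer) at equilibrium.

Total surplus = 216

Equilibrium: 642 - 6P = -570 + 6P gives P* = 101, Q* = 36.
Demand choke price: P = 107; supply starts at P = 95.
CS = ½(107 − 101)(36) = 108; PS = ½(101 − 95)(36) = 108.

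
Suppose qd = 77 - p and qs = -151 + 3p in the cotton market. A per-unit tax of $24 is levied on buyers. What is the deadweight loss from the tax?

Pre-tax equilibrium: p* = 57, q* = 20.
Tax on buyers shifts demand to qd = 77 − 1(p + 24) = 53 - p.
53 - p = -151 + 3p gives seller price ps = 51; buyers pay pb = 51 + 24 = 75.
New quantity: q = 77 − 1(75) = 2.
DWL = ½ × 24 × (20 − 2) = 216.

Deadweight loss = 216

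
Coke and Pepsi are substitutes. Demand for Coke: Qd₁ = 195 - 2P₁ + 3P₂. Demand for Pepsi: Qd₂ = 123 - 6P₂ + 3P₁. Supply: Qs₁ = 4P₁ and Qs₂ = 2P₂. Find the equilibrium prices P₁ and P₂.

P₁ = 643/13, P₂ = 441/13

Market 1: 195 - 2P₁ + 3P₂ = 4P₁ → 6P₁ - 3P₂ = 195.
Market 2: 8P₂ - 3P₁ = 123.
Eliminating P₂: 8×(1) + 3×(2) gives 39P₁ = 1929, so P₁ = 643/13.
Back-substitute into (2): P₂ = (123 + 3×643/13) / 8 = 441/13.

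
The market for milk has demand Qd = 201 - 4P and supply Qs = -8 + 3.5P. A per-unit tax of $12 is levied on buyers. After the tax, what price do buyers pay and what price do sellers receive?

Buyers pay 502/15, sellers receive 322/15

Pre-tax equilibrium: P* = 418/15, Q* = 1343/15.
Tax on buyers shifts demand to Qd = 201 − 4(P + 12) = 153 - 4P.
153 - 4P = -8 + 3.5P gives seller price Ps = 322/15; buyers pay Pb = 322/15 + 12 = 502/15.
New quantity: Q = 201 − 4(502/15) = 1007/15.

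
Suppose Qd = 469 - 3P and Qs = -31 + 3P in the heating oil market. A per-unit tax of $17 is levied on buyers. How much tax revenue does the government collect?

Tax revenue = 3289.5

Pre-tax equilibrium: P* = 250/3, Q* = 219.
Tax on buyers shifts demand to Qd = 469 − 3(P + 17) = 418 - 3P.
418 - 3P = -31 + 3P gives seller price Ps = 449/6; buyers pay Pb = 449/6 + 17 = 551/6.
New quantity: Q = 469 − 3(551/6) = 193.5.
Revenue = 17 × 193.5 = 3289.5.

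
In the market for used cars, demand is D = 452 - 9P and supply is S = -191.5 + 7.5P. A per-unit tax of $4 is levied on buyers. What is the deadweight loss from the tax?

Deadweight loss = 360/11

Pre-tax equilibrium: P* = 39, Q* = 101.
Tax on buyers shifts demand to D = 452 − 9(P + 4) = 416 - 9P.
416 - 9P = -191.5 + 7.5P gives seller price Ps = 405/11; buyers pay Pb = 405/11 + 4 = 449/11.
New quantity: Q = 452 − 9(449/11) = 931/11.
DWL = ½ × 4 × (101 − 931/11) = 360/11.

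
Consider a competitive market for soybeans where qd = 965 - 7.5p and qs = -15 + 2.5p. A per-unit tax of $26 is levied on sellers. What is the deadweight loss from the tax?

Deadweight loss = 633.75

Pre-tax equilibrium: p* = 98, q* = 230.
Tax on sellers shifts supply to qs = -15 + 2.5(p − 26) = -80 + 2.5p.
965 - 7.5p = -80 + 2.5p gives buyer price pb = 104.5; sellers receive ps = 104.5 − 26 = 78.5.
New quantity: q = 965 − 7.5(104.5) = 181.25.
DWL = ½ × 26 × (230 − 181.25) = 633.75.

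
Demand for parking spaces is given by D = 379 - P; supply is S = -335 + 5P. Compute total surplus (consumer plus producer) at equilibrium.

Total surplus = 40560

Equilibrium: 379 - P = -335 + 5P gives P* = 119, Q* = 260.
Demand choke price: P = 379; supply starts at P = 67.
CS = ½(379 − 119)(260) = 33800; PS = ½(119 − 67)(260) = 6760.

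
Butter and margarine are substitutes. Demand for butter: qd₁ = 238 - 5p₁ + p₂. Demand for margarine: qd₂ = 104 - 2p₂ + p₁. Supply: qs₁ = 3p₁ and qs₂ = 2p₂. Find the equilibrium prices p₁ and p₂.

Market 1: 238 - 5p₁ + p₂ = 3p₁ → 8p₁ - p₂ = 238.
Market 2: 4p₂ - p₁ = 104.
Eliminating p₂: 4×(1) + 1×(2) gives 31p₁ = 1056, so p₁ = 1056/31.
Back-substitute into (2): p₂ = (104 + 1×1056/31) / 4 = 1070/31.

p₁ = 1056/31, p₂ = 1070/31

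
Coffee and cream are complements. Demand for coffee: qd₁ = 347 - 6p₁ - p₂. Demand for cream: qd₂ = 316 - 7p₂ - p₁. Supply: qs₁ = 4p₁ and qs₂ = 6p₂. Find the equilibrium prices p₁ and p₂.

p₁ = 4195/129, p₂ = 2813/129

Market 1: 347 - 6p₁ - p₂ = 4p₁ → 10p₁ + p₂ = 347.
Market 2: 13p₂ + p₁ = 316.
Eliminating p₂: 13×(1) − 1×(2) gives 129p₁ = 4195, so p₁ = 4195/129.
Back-substitute into (2): p₂ = (316 − 1×4195/129) / 13 = 2813/129.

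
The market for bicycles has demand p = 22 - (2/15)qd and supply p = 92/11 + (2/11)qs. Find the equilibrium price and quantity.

p* = 211/13, q* = 1125/26

Set the two price expressions equal: 22 - (2/15)q = 92/11 + (2/11)q.
150/11 = (52/165)q, so q* = 1125/26.
p* = 22 − (2/15)(1125/26) = 211/13.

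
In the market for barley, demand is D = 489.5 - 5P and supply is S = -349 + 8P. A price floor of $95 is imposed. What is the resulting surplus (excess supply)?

Surplus = 396.5

Equilibrium price would be P* = 64.5, so the floor at 95 binds.
At P = 95: D = 14.5, S = 411.
Surplus = 411 − 14.5 = 396.5.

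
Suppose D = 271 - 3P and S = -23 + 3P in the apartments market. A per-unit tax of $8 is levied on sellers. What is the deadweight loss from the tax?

Pre-tax equilibrium: P* = 49, Q* = 124.
Tax on sellers shifts supply to S = -23 + 3(P − 8) = -47 + 3P.
271 - 3P = -47 + 3P gives buyer price Pb = 53; sellers receive Ps = 53 − 8 = 45.
New quantity: Q = 271 − 3(53) = 112.
DWL = ½ × 8 × (124 − 112) = 48.

Deadweight loss = 48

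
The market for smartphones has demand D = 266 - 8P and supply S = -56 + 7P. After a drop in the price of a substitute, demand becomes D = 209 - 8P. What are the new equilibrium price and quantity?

P' = 53/3, Q' = 203/3

Original equilibrium: P* = 322/15, Q* = 1414/15.
New equilibrium: 209 - 8P = -56 + 7P, so 265 = 15P and P' = 53/3; Q' = 209 − 8(53/3) = 203/3.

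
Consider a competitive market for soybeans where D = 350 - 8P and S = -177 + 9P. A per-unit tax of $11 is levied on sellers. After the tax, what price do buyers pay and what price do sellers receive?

Buyers pay 626/17, sellers receive 439/17

Pre-tax equilibrium: P* = 31, Q* = 102.
Tax on sellers shifts supply to S = -177 + 9(P − 11) = -276 + 9P.
350 - 8P = -276 + 9P gives buyer price Pb = 626/17; sellers receive Ps = 626/17 − 11 = 439/17.
New quantity: Q = 350 − 8(626/17) = 942/17.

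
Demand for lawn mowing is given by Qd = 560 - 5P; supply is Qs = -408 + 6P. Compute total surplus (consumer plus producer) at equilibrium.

Total surplus = 2640

Equilibrium: 560 - 5P = -408 + 6P gives P* = 88, Q* = 120.
Demand choke price: P = 112; supply starts at P = 68.
CS = ½(112 − 88)(120) = 1440; PS = ½(88 − 68)(120) = 1200.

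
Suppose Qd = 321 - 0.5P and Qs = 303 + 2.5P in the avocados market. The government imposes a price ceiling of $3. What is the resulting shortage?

Shortage = 9

Equilibrium price would be P* = 6, so the ceiling at 3 binds.
At P = 3: Qd = 321 − 0.5(3) = 319.5, Qs = 303 + 2.5(3) = 310.5.
Shortage = 319.5 − 310.5 = 9.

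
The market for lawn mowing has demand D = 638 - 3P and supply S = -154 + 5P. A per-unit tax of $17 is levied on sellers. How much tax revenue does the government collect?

Tax revenue = 5255.125

Pre-tax equilibrium: P* = 99, Q* = 341.
Tax on sellers shifts supply to S = -154 + 5(P − 17) = -239 + 5P.
638 - 3P = -239 + 5P gives buyer price Pb = 109.625; sellers receive Ps = 109.625 − 17 = 92.625.
New quantity: Q = 638 − 3(109.625) = 309.125.
Revenue = 17 × 309.125 = 5255.125.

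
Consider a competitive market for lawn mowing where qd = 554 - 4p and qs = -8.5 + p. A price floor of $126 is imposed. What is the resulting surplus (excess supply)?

Equilibrium price would be p* = 112.5, so the floor at 126 binds.
At p = 126: qd = 50, qs = 117.5.
Surplus = 117.5 − 50 = 67.5.

Surplus = 67.5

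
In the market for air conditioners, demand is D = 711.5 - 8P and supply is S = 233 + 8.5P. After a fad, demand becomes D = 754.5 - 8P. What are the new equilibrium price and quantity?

P' = 1043/33, Q' = 33109/66

Original equilibrium: P* = 29, Q* = 479.5.
New equilibrium: 754.5 - 8P = 233 + 8.5P, so 521.5 = 16.5P and P' = 1043/33; Q' = 754.5 − 8(1043/33) = 33109/66.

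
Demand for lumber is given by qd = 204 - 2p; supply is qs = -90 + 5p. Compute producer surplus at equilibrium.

Producer surplus = 1440

Equilibrium: 204 - 2p = -90 + 5p gives p* = 42, q* = 120.
Supply starts at p = 18 (where qs = 0).
PS = ½(42 − 18)(120) = 1440.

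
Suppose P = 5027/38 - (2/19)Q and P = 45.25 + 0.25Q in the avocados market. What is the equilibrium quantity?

Q* = 245

Set the two price expressions equal: 5027/38 - (2/19)Q = 45.25 + 0.25Q.
6615/76 = (27/76)Q, so Q* = 245.
P* = 5027/38 − (2/19)(245) = 106.5.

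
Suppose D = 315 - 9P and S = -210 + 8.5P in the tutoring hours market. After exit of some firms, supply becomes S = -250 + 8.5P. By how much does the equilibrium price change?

ΔP = 16/7

Original equilibrium: P* = 30, Q* = 45.
New equilibrium: 315 - 9P = -250 + 8.5P, so 565 = 17.5P and P' = 226/7; Q' = 315 − 9(226/7) = 171/7.
Change in price: 226/7 − 30 = 16/7.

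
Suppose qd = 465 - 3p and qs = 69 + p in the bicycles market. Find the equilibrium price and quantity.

p* = 99, q* = 168

Set qd = qs: 465 - 3p = 69 + p.
396 = 4p, so p* = 99.
q* = 465 − 3(99) = 168.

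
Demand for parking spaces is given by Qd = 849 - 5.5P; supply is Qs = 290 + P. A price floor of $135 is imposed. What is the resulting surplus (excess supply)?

Equilibrium price would be P* = 86, so the floor at 135 binds.
At P = 135: Qd = 106.5, Qs = 425.
Surplus = 425 − 106.5 = 318.5.

Surplus = 318.5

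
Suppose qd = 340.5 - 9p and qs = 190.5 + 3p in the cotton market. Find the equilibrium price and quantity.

Set qd = qs: 340.5 - 9p = 190.5 + 3p.
150 = 12p, so p* = 12.5.
q* = 340.5 − 9(12.5) = 228.

p* = 12.5, q* = 228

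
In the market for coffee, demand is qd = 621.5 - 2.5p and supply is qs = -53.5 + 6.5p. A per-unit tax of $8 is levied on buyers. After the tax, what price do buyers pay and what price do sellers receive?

Buyers pay 727/9, sellers receive 655/9

Pre-tax equilibrium: p* = 75, q* = 434.
Tax on buyers shifts demand to qd = 621.5 − 2.5(p + 8) = 601.5 - 2.5p.
601.5 - 2.5p = -53.5 + 6.5p gives seller price ps = 655/9; buyers pay pb = 655/9 + 8 = 727/9.
New quantity: q = 621.5 − 2.5(727/9) = 3776/9.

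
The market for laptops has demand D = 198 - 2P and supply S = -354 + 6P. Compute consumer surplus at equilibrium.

Equilibrium: 198 - 2P = -354 + 6P gives P* = 69, Q* = 60.
Demand choke price (D = 0): P = 99.
CS = ½(99 − 69)(60) = 900.

Consumer surplus = 900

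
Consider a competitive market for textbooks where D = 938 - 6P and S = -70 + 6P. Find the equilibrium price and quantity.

Set D = S: 938 - 6P = -70 + 6P.
1008 = 12P, so P* = 84.
Q* = 938 − 6(84) = 434.

P* = 84, Q* = 434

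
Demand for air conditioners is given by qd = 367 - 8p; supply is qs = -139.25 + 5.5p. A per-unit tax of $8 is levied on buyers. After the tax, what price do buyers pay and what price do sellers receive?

Buyers pay 2201/54, sellers receive 1769/54

Pre-tax equilibrium: p* = 37.5, q* = 67.
Tax on buyers shifts demand to qd = 367 − 8(p + 8) = 303 - 8p.
303 - 8p = -139.25 + 5.5p gives seller price ps = 1769/54; buyers pay pb = 1769/54 + 8 = 2201/54.
New quantity: q = 367 − 8(2201/54) = 1105/27.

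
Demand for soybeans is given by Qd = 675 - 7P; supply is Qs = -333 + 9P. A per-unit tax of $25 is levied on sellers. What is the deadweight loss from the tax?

Pre-tax equilibrium: P* = 63, Q* = 234.
Tax on sellers shifts supply to Qs = -333 + 9(P − 25) = -558 + 9P.
675 - 7P = -558 + 9P gives buyer price Pb = 77.0625; sellers receive Ps = 77.0625 − 25 = 52.0625.
New quantity: Q = 675 − 7(77.0625) = 135.5625.
DWL = ½ × 25 × (234 − 135.5625) = 1230.46875.

Deadweight loss = 1230.46875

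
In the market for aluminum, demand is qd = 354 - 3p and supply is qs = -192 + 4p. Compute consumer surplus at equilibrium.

Equilibrium: 354 - 3p = -192 + 4p gives p* = 78, q* = 120.
Demand choke price (qd = 0): p = 118.
CS = ½(118 − 78)(120) = 2400.

Consumer surplus = 2400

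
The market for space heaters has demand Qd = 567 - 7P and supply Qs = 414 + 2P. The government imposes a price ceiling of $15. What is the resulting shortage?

Shortage = 18

Equilibrium price would be P* = 17, so the ceiling at 15 binds.
At P = 15: Qd = 567 − 7(15) = 462, Qs = 414 + 2(15) = 444.
Shortage = 462 − 444 = 18.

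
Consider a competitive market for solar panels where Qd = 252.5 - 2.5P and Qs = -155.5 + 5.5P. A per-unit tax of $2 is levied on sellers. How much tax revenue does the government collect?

Pre-tax equilibrium: P* = 51, Q* = 125.
Tax on sellers shifts supply to Qs = -155.5 + 5.5(P − 2) = -166.5 + 5.5P.
252.5 - 2.5P = -166.5 + 5.5P gives buyer price Pb = 52.375; sellers receive Ps = 52.375 − 2 = 50.375.
New quantity: Q = 252.5 − 2.5(52.375) = 121.5625.
Revenue = 2 × 121.5625 = 243.125.

Tax revenue = 243.125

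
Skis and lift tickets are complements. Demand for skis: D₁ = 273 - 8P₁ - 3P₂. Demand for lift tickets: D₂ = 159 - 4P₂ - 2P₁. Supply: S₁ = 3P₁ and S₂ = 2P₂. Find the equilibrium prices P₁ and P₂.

P₁ = 19.35, P₂ = 20.05

Market 1: 273 - 8P₁ - 3P₂ = 3P₁ → 11P₁ + 3P₂ = 273.
Market 2: 6P₂ + 2P₁ = 159.
Eliminating P₂: 6×(1) − 3×(2) gives 60P₁ = 1161, so P₁ = 19.35.
Back-substitute into (2): P₂ = (159 − 2×19.35) / 6 = 20.05.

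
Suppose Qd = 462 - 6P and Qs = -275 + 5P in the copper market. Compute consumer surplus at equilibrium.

Equilibrium: 462 - 6P = -275 + 5P gives P* = 67, Q* = 60.
Demand choke price (Qd = 0): P = 77.
CS = ½(77 − 67)(60) = 300.

Consumer surplus = 300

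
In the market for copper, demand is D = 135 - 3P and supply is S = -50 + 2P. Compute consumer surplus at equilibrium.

Consumer surplus = 96

Equilibrium: 135 - 3P = -50 + 2P gives P* = 37, Q* = 24.
Demand choke price (D = 0): P = 45.
CS = ½(45 − 37)(24) = 96.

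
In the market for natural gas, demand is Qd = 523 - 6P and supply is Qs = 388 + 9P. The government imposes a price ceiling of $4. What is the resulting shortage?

Shortage = 75

Equilibrium price would be P* = 9, so the ceiling at 4 binds.
At P = 4: Qd = 523 − 6(4) = 499, Qs = 388 + 9(4) = 424.
Shortage = 499 − 424 = 75.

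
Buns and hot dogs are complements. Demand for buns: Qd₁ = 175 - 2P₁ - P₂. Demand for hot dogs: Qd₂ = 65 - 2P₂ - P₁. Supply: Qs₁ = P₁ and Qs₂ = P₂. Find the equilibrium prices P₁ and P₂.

P₁ = 57.5, P₂ = 2.5

Market 1: 175 - 2P₁ - P₂ = P₁ → 3P₁ + P₂ = 175.
Market 2: 3P₂ + P₁ = 65.
Eliminating P₂: 3×(1) − 1×(2) gives 8P₁ = 460, so P₁ = 57.5.
Back-substitute into (2): P₂ = (65 − 1×57.5) / 3 = 2.5.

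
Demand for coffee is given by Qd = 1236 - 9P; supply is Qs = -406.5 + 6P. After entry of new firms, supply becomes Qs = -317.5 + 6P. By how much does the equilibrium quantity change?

ΔQ = 53.4

Original equilibrium: P* = 109.5, Q* = 250.5.
New equilibrium: 1236 - 9P = -317.5 + 6P, so 1553.5 = 15P and P' = 3107/30; Q' = 1236 − 9(3107/30) = 303.9.
Change in quantity: 303.9 − 250.5 = 53.4.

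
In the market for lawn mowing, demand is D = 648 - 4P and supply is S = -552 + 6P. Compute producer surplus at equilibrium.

Producer surplus = 2352

Equilibrium: 648 - 4P = -552 + 6P gives P* = 120, Q* = 168.
Supply starts at P = 92 (where S = 0).
PS = ½(120 − 92)(168) = 2352.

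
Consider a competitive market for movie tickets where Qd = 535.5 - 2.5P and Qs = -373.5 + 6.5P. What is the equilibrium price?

Set Qd = Qs: 535.5 - 2.5P = -373.5 + 6.5P.
909 = 9P, so P* = 101.
Q* = 535.5 − 2.5(101) = 283.

P* = 101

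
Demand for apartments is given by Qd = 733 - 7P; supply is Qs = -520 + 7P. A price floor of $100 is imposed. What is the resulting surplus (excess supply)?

Surplus = 147

Equilibrium price would be P* = 89.5, so the floor at 100 binds.
At P = 100: Qd = 33, Qs = 180.
Surplus = 180 − 33 = 147.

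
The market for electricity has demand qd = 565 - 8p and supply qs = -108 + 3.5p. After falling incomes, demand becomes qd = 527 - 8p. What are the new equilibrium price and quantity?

p' = 1270/23, q' = 1961/23

Original equilibrium: p* = 1346/23, q* = 2227/23.
New equilibrium: 527 - 8p = -108 + 3.5p, so 635 = 11.5p and p' = 1270/23; q' = 527 − 8(1270/23) = 1961/23.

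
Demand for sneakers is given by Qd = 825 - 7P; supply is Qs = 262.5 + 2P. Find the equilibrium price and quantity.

Set Qd = Qs: 825 - 7P = 262.5 + 2P.
562.5 = 9P, so P* = 62.5.
Q* = 825 − 7(62.5) = 387.5.

P* = 62.5, Q* = 387.5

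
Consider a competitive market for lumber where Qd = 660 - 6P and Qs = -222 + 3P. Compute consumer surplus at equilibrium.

Consumer surplus = 432

Equilibrium: 660 - 6P = -222 + 3P gives P* = 98, Q* = 72.
Demand choke price (Qd = 0): P = 110.
CS = ½(110 − 98)(72) = 432.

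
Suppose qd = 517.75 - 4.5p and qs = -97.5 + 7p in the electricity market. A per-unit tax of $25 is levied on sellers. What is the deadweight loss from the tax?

Deadweight loss = 39375/46

Pre-tax equilibrium: p* = 53.5, q* = 277.
Tax on sellers shifts supply to qs = -97.5 + 7(p − 25) = -272.5 + 7p.
517.75 - 4.5p = -272.5 + 7p gives buyer price pb = 3161/46; sellers receive ps = 3161/46 − 25 = 2011/46.
New quantity: q = 517.75 − 4.5(3161/46) = 4796/23.
DWL = ½ × 25 × (277 − 4796/23) = 39375/46.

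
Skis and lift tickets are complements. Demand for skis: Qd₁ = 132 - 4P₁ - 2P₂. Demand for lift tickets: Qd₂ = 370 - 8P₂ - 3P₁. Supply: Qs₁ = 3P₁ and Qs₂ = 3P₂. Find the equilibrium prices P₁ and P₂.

Market 1: 132 - 4P₁ - 2P₂ = 3P₁ → 7P₁ + 2P₂ = 132.
Market 2: 11P₂ + 3P₁ = 370.
Eliminating P₂: 11×(1) − 2×(2) gives 71P₁ = 712, so P₁ = 712/71.
Back-substitute into (2): P₂ = (370 − 3×712/71) / 11 = 2194/71.

P₁ = 712/71, P₂ = 2194/71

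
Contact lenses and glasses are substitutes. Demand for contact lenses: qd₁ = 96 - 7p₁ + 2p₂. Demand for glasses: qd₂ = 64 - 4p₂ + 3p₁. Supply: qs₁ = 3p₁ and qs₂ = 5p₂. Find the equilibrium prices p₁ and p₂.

Market 1: 96 - 7p₁ + 2p₂ = 3p₁ → 10p₁ - 2p₂ = 96.
Market 2: 9p₂ - 3p₁ = 64.
Eliminating p₂: 9×(1) + 2×(2) gives 84p₁ = 992, so p₁ = 248/21.
Back-substitute into (2): p₂ = (64 + 3×248/21) / 9 = 232/21.

p₁ = 248/21, p₂ = 232/21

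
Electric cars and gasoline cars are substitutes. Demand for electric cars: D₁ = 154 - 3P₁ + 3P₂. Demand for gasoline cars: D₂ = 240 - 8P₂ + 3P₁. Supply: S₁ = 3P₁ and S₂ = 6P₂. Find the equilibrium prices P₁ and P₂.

Market 1: 154 - 3P₁ + 3P₂ = 3P₁ → 6P₁ - 3P₂ = 154.
Market 2: 14P₂ - 3P₁ = 240.
Eliminating P₂: 14×(1) + 3×(2) gives 75P₁ = 2876, so P₁ = 2876/75.
Back-substitute into (2): P₂ = (240 + 3×2876/75) / 14 = 25.36.

P₁ = 2876/75, P₂ = 25.36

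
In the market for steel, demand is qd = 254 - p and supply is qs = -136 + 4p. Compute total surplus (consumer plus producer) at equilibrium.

Equilibrium: 254 - p = -136 + 4p gives p* = 78, q* = 176.
Demand choke price: p = 254; supply starts at p = 34.
CS = ½(254 − 78)(176) = 15488; PS = ½(78 − 34)(176) = 3872.

Total surplus = 19360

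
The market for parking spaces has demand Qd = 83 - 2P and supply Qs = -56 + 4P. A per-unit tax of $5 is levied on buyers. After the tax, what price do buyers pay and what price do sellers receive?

Pre-tax equilibrium: P* = 139/6, Q* = 110/3.
Tax on buyers shifts demand to Qd = 83 − 2(P + 5) = 73 - 2P.
73 - 2P = -56 + 4P gives seller price Ps = 21.5; buyers pay Pb = 21.5 + 5 = 26.5.
New quantity: Q = 83 − 2(26.5) = 30.

Buyers pay $26.5, sellers receive $21.5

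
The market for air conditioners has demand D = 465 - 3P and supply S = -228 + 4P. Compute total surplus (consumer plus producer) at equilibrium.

Equilibrium: 465 - 3P = -228 + 4P gives P* = 99, Q* = 168.
Demand choke price: P = 155; supply starts at P = 57.
CS = ½(155 − 99)(168) = 4704; PS = ½(99 − 57)(168) = 3528.

Total surplus = 8232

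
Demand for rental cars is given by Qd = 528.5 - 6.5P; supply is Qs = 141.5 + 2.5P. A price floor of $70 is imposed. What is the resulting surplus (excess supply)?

Surplus = 243

Equilibrium price would be P* = 43, so the floor at 70 binds.
At P = 70: Qd = 73.5, Qs = 316.5.
Surplus = 316.5 − 73.5 = 243.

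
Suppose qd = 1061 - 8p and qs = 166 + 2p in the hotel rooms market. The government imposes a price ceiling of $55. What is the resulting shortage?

Equilibrium price would be p* = 89.5, so the ceiling at 55 binds.
At p = 55: qd = 1061 − 8(55) = 621, qs = 166 + 2(55) = 276.
Shortage = 621 − 276 = 345.

Shortage = 345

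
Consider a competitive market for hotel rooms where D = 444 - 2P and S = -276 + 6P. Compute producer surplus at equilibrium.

Equilibrium: 444 - 2P = -276 + 6P gives P* = 90, Q* = 264.
Supply starts at P = 46 (where S = 0).
PS = ½(90 − 46)(264) = 5808.

Producer surplus = 5808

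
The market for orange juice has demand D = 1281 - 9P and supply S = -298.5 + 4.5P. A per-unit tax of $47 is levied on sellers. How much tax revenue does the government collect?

Pre-tax equilibrium: P* = 117, Q* = 228.
Tax on sellers shifts supply to S = -298.5 + 4.5(P − 47) = -510 + 4.5P.
1281 - 9P = -510 + 4.5P gives buyer price Pb = 398/3; sellers receive Ps = 398/3 − 47 = 257/3.
New quantity: Q = 1281 − 9(398/3) = 87.
Revenue = 47 × 87 = 4089.

Tax revenue = 4089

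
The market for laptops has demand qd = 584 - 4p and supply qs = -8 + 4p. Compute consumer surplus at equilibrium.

Consumer surplus = 10368

Equilibrium: 584 - 4p = -8 + 4p gives p* = 74, q* = 288.
Demand choke price (qd = 0): p = 146.
CS = ½(146 − 74)(288) = 10368.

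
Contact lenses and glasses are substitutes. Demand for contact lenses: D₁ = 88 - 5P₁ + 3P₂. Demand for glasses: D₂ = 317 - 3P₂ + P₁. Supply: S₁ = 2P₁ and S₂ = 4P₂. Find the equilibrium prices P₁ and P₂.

P₁ = 1567/46, P₂ = 2307/46

Market 1: 88 - 5P₁ + 3P₂ = 2P₁ → 7P₁ - 3P₂ = 88.
Market 2: 7P₂ - P₁ = 317.
Eliminating P₂: 7×(1) + 3×(2) gives 46P₁ = 1567, so P₁ = 1567/46.
Back-substitute into (2): P₂ = (317 + 1×1567/46) / 7 = 2307/46.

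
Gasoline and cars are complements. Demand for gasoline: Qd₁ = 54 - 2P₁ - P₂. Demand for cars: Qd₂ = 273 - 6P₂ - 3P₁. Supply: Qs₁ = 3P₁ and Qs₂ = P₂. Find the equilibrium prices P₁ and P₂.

P₁ = 3.28125, P₂ = 37.59375

Market 1: 54 - 2P₁ - P₂ = 3P₁ → 5P₁ + P₂ = 54.
Market 2: 7P₂ + 3P₁ = 273.
Eliminating P₂: 7×(1) − 1×(2) gives 32P₁ = 105, so P₁ = 3.28125.
Back-substitute into (2): P₂ = (273 − 3×3.28125) / 7 = 37.59375.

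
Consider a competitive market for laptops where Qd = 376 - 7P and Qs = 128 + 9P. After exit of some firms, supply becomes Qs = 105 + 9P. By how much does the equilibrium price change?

ΔP = 1.4375

Original equilibrium: P* = 15.5, Q* = 267.5.
New equilibrium: 376 - 7P = 105 + 9P, so 271 = 16P and P' = 16.9375; Q' = 376 − 7(16.9375) = 257.4375.
Change in price: 16.9375 − 15.5 = 1.4375.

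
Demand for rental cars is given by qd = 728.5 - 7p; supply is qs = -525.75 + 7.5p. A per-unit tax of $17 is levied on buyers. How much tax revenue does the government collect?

Tax revenue = 30294/29

Pre-tax equilibrium: p* = 86.5, q* = 123.
Tax on buyers shifts demand to qd = 728.5 − 7(p + 17) = 609.5 - 7p.
609.5 - 7p = -525.75 + 7.5p gives seller price ps = 4541/58; buyers pay pb = 4541/58 + 17 = 5527/58.
New quantity: q = 728.5 − 7(5527/58) = 1782/29.
Revenue = 17 × 1782/29 = 30294/29.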